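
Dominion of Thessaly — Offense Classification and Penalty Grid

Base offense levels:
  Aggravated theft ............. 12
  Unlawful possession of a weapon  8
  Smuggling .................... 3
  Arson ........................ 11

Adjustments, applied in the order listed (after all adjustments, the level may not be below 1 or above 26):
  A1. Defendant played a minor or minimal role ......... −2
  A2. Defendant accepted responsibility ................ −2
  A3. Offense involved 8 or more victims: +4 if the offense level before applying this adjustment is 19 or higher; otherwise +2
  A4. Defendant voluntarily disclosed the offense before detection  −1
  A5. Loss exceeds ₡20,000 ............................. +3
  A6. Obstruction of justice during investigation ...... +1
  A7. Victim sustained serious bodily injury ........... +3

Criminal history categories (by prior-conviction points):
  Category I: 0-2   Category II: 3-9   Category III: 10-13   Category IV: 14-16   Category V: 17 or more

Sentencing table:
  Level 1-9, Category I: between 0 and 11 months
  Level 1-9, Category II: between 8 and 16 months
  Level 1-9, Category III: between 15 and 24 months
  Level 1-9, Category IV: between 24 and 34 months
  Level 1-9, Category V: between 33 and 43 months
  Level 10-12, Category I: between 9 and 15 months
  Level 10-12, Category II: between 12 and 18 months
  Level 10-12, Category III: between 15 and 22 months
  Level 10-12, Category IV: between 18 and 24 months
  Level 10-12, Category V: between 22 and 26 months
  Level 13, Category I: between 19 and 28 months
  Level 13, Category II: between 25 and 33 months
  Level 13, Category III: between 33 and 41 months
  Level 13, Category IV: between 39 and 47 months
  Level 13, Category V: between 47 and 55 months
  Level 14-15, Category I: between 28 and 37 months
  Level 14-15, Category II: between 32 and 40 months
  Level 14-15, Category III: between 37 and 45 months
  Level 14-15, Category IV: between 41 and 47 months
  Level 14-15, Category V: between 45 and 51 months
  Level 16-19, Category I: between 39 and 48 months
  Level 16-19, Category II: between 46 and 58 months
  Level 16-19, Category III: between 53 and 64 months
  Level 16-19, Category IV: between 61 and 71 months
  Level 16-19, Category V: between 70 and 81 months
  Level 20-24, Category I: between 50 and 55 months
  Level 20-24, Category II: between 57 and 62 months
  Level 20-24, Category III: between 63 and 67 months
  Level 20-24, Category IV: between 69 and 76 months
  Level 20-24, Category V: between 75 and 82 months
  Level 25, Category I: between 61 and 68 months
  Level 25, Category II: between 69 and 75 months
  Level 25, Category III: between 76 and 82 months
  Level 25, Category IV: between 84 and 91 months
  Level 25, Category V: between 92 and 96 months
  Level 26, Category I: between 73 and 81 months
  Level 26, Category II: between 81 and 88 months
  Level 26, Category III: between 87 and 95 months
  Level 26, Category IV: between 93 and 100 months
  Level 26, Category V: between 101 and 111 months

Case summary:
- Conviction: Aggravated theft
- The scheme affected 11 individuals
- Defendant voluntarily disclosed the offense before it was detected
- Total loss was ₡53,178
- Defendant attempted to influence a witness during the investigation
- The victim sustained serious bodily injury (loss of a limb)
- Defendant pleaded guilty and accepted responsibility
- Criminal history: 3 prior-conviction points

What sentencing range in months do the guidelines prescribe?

46-58 months

Base offense level for aggravated theft: 12.
A1 does not apply.
A2 applies: 12 − 2 = 10.
A3 applies (level before this adjustment is 10 < 19, so +2): 10 + 2 = 12.
A4 applies: 12 − 1 = 11.
A5 applies: 11 + 3 = 14.
A6 applies: 14 + 1 = 15.
A7 applies: 15 + 3 = 18.
Final offense level: 18.
Criminal history: 3 prior points → Category II (3-9).
Level 18 falls in the 16-19 band.
Grid: Level 16-19 × Category II = 46-58 months.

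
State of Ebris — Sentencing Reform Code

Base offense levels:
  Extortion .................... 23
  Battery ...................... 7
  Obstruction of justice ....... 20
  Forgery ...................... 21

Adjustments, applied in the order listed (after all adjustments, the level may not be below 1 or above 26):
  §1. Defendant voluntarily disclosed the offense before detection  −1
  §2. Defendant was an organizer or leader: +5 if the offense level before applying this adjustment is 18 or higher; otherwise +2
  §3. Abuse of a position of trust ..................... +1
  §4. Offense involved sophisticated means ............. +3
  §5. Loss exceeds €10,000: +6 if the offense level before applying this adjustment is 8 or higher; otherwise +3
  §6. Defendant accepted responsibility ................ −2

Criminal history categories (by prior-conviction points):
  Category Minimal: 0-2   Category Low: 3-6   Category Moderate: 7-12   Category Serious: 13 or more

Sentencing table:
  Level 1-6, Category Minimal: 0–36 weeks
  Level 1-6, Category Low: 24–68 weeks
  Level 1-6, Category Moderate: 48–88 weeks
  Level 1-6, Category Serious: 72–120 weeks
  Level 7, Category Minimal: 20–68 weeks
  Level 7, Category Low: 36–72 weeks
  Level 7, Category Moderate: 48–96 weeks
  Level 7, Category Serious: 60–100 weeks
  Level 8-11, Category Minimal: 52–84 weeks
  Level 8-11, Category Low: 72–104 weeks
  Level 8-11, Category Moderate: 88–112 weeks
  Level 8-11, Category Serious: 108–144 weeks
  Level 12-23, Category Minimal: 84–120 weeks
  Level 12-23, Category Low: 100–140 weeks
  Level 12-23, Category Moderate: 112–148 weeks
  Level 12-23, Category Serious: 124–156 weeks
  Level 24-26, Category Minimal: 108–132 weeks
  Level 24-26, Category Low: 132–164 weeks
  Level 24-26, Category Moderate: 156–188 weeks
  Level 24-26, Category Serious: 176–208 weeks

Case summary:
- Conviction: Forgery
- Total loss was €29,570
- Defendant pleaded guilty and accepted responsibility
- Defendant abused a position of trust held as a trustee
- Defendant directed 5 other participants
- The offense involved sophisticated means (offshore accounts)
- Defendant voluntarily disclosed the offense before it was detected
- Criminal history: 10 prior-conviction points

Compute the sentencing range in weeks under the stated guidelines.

156-188 weeks

Base offense level for forgery: 21.
§1 applies: 21 − 1 = 20.
§2 applies (level before this adjustment is 20 ≥ 18, so +5): 20 + 5 = 25.
§3 applies: 25 + 1 = 26.
§4 applies: 26 + 3 = 29.
§5 applies (level before this adjustment is 29 ≥ 8, so +6): 29 + 6 = 35.
§6 applies: 35 − 2 = 33.
Level 33 exceeds the maximum of 26; capped at 26.
Final offense level: 26.
Criminal history: 10 prior points → Category Moderate (7-12).
Level 26 falls in the 24-26 band.
Grid: Level 24-26 × Category Moderate = 156-188 weeks.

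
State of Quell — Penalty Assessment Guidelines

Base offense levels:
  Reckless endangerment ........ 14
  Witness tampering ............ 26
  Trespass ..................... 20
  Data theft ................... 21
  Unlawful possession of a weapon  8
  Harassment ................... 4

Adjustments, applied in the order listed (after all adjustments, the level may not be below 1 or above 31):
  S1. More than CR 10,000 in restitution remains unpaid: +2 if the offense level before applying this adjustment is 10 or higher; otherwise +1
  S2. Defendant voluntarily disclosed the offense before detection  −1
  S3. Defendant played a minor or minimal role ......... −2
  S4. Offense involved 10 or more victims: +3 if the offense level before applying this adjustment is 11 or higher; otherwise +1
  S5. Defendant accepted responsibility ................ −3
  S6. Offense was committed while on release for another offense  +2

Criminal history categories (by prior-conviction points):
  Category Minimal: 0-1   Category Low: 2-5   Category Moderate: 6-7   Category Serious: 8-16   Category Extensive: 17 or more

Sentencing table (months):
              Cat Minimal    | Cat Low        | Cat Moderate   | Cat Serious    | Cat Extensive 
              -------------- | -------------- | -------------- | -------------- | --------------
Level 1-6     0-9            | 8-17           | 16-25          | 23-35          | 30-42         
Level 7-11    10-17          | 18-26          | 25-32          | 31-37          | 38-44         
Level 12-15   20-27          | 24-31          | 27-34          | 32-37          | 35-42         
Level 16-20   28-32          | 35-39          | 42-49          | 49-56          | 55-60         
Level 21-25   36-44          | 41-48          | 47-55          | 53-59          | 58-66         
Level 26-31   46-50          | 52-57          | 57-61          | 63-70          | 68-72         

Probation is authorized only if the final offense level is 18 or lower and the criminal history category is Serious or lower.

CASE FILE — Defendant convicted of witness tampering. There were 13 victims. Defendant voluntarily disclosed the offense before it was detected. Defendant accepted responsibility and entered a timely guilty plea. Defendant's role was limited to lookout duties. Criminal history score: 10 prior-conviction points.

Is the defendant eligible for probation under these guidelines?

No

Base offense level for witness tampering: 26.
S2 applies: 26 − 1 = 25.
S3 applies: 25 − 2 = 23.
S4 applies (level before this adjustment is 23 ≥ 11, so +3): 23 + 3 = 26.
S5 applies: 26 − 3 = 23.
S6 does not apply.
Final offense level: 23.
Criminal history: 10 prior points → Category Serious (8-16).
Level 23 falls in the 21-25 band.
Grid: Level 21-25 × Category Serious = 53-59 months.
Probation check: level 23 > 18 and category Serious ≤ Serious → not eligible.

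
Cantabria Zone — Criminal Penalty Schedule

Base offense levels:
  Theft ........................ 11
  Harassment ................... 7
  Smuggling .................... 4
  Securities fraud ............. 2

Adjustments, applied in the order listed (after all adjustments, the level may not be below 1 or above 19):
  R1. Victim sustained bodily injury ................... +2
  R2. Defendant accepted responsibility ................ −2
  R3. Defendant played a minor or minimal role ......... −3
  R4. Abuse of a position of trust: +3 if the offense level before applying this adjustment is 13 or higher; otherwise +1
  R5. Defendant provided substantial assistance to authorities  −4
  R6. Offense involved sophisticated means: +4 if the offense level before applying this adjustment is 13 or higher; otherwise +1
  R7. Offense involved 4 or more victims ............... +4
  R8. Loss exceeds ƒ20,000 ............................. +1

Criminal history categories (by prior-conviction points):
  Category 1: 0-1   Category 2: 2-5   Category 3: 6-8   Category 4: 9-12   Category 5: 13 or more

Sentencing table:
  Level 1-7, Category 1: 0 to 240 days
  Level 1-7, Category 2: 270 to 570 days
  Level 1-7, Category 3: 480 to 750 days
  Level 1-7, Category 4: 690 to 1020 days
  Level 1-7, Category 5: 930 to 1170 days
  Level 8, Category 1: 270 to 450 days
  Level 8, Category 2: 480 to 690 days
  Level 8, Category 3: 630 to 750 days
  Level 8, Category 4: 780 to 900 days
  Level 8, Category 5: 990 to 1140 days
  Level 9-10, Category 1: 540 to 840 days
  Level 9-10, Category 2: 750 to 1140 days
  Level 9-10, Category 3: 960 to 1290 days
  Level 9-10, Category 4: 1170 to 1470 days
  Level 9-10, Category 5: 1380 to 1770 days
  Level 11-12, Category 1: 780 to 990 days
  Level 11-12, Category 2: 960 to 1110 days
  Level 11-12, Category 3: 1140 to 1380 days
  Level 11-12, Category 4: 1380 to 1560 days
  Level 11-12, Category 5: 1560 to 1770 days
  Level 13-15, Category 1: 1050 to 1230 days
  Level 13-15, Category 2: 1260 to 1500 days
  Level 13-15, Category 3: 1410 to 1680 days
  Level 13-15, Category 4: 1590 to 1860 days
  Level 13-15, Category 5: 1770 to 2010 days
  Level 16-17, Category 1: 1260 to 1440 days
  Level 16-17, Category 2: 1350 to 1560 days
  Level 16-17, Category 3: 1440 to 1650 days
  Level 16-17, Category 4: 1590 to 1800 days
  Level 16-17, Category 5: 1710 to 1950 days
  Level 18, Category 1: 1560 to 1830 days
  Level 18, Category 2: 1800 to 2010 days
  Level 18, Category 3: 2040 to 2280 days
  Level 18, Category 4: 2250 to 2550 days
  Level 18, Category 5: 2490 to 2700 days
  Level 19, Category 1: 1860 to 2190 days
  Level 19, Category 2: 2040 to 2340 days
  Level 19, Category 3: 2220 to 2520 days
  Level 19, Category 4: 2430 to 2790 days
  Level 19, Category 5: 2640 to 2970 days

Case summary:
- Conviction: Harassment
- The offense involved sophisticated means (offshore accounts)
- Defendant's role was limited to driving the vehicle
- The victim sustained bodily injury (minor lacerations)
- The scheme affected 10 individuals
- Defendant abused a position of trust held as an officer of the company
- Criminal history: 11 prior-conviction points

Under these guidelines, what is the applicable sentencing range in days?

1380-1560 days

Base offense level for harassment: 7.
R1 applies: 7 + 2 = 9.
R3 applies: 9 − 3 = 6.
R4 applies (level before this adjustment is 6 < 13, so +1): 6 + 1 = 7.
R5 does not apply.
R6 applies (level before this adjustment is 7 < 13, so +1): 7 + 1 = 8.
R7 applies: 8 + 4 = 12.
Final offense level: 12.
Criminal history: 11 prior points → Category 4 (9-12).
Level 12 falls in the 11-12 band.
Grid: Level 11-12 × Category 4 = 1380-1560 days.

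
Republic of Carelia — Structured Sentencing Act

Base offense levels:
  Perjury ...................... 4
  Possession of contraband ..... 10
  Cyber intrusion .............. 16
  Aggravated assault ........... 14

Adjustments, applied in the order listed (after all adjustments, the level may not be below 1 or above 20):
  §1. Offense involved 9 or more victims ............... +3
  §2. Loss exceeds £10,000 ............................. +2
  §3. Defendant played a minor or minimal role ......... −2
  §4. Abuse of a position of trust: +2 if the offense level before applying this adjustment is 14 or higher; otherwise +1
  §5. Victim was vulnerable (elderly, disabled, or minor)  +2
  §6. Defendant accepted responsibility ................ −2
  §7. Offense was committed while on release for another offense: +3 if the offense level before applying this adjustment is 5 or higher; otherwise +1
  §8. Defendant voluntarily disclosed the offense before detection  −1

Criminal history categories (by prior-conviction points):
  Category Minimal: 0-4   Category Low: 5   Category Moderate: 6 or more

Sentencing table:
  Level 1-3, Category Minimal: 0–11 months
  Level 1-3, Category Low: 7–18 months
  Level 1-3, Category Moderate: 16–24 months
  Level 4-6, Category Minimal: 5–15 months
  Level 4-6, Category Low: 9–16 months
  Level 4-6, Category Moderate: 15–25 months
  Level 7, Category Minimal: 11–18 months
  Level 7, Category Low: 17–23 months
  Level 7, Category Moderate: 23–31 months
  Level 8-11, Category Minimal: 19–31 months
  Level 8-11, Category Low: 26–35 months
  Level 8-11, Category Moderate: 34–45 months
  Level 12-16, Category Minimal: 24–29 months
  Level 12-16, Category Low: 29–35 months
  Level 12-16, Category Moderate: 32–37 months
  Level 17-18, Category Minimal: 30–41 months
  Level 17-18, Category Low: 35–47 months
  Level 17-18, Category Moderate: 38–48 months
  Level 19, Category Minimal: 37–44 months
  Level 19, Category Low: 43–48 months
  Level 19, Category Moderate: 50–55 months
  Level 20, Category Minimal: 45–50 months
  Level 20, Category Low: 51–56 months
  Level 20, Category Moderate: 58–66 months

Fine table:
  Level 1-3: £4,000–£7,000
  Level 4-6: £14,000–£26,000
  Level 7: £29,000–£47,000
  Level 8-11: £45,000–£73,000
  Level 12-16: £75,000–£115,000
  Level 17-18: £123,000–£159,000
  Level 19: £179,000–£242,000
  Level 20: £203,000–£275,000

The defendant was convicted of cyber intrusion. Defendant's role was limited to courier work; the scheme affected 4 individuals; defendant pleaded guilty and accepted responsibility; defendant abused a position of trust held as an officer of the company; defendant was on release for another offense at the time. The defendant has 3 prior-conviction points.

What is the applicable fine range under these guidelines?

Base offense level for cyber intrusion: 16.
§1 does not apply.
§2 does not apply.
§3 applies: 16 − 2 = 14.
§4 applies (level before this adjustment is 14 ≥ 14, so +2): 14 + 2 = 16.
§6 applies: 16 − 2 = 14.
§7 applies (level before this adjustment is 14 ≥ 5, so +3): 14 + 3 = 17.
§8 does not apply.
Final offense level: 17.
Level 17 falls in the 17-18 band.
Fine table: Level 17-18 → £123,000–£159,000.

£123,000–£159,000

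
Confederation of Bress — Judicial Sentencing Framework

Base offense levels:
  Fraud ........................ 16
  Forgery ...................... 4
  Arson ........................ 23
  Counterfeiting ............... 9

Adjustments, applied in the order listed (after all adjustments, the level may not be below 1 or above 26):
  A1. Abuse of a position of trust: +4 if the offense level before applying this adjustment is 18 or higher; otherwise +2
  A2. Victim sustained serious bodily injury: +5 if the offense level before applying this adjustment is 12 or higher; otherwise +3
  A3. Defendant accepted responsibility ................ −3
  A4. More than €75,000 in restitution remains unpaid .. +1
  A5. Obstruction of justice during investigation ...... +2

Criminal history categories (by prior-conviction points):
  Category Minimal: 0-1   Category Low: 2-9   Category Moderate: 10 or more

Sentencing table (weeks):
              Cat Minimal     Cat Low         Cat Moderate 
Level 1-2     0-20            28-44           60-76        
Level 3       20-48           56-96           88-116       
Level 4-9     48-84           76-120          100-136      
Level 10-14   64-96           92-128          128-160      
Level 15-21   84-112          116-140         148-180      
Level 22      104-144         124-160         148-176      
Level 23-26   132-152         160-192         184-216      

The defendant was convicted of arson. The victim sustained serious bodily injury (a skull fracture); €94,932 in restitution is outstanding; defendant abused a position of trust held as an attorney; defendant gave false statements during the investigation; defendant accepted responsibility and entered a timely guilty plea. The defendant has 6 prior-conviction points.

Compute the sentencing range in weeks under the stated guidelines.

160-192 weeks

Base offense level for arson: 23.
A1 applies (level before this adjustment is 23 ≥ 18, so +4): 23 + 4 = 27.
A2 applies (level before this adjustment is 27 ≥ 12, so +5): 27 + 5 = 32.
A3 applies: 32 − 3 = 29.
A4 applies: 29 + 1 = 30.
A5 applies: 30 + 2 = 32.
Level 32 exceeds the maximum of 26; capped at 26.
Final offense level: 26.
Criminal history: 6 prior points → Category Low (2-9).
Level 26 falls in the 23-26 band.
Grid: Level 23-26 × Category Low = 160-192 weeks.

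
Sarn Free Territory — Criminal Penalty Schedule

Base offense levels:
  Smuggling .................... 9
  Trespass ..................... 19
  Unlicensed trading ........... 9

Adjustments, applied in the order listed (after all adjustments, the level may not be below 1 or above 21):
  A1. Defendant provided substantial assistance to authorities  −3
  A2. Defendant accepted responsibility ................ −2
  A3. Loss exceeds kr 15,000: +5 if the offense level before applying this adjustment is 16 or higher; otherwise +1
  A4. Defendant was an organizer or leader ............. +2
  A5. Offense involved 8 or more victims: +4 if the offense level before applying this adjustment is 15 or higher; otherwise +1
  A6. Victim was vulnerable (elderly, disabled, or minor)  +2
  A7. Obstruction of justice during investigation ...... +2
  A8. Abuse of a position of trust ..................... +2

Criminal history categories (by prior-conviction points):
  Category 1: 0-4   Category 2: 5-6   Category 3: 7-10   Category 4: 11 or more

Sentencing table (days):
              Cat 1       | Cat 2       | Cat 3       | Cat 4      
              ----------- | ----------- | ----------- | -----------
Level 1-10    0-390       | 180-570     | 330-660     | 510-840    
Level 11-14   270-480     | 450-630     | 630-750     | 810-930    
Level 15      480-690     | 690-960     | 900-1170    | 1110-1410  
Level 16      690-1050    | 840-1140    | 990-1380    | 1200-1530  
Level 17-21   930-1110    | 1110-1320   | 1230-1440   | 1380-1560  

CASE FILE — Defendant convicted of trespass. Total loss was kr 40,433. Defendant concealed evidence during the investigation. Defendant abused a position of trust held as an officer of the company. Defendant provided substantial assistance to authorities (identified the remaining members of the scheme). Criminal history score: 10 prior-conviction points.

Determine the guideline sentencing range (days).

1230-1440 days

Base offense level for trespass: 19.
A1 applies: 19 − 3 = 16.
A2 does not apply.
A3 applies (level before this adjustment is 16 ≥ 16, so +5): 16 + 5 = 21.
A5 does not apply.
A7 applies: 21 + 2 = 23.
A8 applies: 23 + 2 = 25.
Level 25 exceeds the maximum of 21; capped at 21.
Final offense level: 21.
Criminal history: 10 prior points → Category 3 (7-10).
Level 21 falls in the 17-21 band.
Grid: Level 17-21 × Category 3 = 1230-1440 days.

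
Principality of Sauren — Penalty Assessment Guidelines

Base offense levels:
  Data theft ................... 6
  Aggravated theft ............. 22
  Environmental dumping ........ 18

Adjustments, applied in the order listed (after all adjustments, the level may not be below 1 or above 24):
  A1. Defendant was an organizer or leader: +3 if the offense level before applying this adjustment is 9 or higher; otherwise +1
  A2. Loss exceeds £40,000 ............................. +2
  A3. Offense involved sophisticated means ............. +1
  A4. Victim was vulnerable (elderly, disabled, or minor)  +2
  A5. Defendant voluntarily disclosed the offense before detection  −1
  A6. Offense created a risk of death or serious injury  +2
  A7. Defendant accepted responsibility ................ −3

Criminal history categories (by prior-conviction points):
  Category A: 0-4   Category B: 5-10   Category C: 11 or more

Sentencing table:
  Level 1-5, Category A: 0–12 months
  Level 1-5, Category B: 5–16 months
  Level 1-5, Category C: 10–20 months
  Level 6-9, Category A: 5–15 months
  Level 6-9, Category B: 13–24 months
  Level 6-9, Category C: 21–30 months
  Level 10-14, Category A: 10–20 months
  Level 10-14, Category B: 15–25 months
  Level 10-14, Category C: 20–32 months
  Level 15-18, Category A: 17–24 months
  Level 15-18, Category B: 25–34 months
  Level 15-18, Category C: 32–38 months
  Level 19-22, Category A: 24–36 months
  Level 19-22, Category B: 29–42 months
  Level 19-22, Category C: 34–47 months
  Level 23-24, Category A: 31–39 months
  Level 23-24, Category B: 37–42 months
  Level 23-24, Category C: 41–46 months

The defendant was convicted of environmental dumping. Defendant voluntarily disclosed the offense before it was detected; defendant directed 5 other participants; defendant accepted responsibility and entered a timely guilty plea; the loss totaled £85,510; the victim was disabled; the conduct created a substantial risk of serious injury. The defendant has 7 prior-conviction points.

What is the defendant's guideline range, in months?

37-42 months

Base offense level for environmental dumping: 18.
A1 applies (level before this adjustment is 18 ≥ 9, so +3): 18 + 3 = 21.
A2 applies: 21 + 2 = 23.
A4 applies: 23 + 2 = 25.
A5 applies: 25 − 1 = 24.
A6 applies: 24 + 2 = 26.
A7 applies: 26 − 3 = 23.
Final offense level: 23.
Criminal history: 7 prior points → Category B (5-10).
Level 23 falls in the 23-24 band.
Grid: Level 23-24 × Category B = 37-42 months.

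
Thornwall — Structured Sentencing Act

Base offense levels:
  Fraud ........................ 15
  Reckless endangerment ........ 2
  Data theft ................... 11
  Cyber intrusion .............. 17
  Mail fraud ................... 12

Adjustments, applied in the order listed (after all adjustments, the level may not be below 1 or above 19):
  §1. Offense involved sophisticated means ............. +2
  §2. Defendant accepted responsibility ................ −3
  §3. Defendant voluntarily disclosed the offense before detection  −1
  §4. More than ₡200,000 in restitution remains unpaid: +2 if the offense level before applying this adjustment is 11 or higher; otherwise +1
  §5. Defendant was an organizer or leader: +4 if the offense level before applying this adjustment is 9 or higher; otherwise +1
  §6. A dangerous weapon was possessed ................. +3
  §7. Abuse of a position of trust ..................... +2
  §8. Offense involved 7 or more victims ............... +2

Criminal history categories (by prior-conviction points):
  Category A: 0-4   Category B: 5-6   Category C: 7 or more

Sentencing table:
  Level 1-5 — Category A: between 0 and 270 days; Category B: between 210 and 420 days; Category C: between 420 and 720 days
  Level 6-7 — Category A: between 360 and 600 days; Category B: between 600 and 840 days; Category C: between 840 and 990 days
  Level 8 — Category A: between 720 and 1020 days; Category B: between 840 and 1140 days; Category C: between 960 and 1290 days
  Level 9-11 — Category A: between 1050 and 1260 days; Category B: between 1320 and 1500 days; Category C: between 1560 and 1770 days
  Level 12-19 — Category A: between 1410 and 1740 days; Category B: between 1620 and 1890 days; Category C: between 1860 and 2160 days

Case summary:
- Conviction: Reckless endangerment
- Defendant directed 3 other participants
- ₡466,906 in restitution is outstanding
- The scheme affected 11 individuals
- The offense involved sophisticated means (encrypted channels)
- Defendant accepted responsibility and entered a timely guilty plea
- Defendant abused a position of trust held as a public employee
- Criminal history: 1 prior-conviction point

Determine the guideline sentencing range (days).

Base offense level for reckless endangerment: 2.
§1 applies: 2 + 2 = 4.
§2 applies: 4 − 3 = 1.
§3 does not apply.
§4 applies (level before this adjustment is 1 < 11, so +1): 1 + 1 = 2.
§5 applies (level before this adjustment is 2 < 9, so +1): 2 + 1 = 3.
§6 does not apply.
§7 applies: 3 + 2 = 5.
§8 applies: 5 + 2 = 7.
Final offense level: 7.
Criminal history: 1 prior point → Category A (0-4).
Level 7 falls in the 6-7 band.
Grid: Level 6-7 × Category A = 360-600 days.

360-600 days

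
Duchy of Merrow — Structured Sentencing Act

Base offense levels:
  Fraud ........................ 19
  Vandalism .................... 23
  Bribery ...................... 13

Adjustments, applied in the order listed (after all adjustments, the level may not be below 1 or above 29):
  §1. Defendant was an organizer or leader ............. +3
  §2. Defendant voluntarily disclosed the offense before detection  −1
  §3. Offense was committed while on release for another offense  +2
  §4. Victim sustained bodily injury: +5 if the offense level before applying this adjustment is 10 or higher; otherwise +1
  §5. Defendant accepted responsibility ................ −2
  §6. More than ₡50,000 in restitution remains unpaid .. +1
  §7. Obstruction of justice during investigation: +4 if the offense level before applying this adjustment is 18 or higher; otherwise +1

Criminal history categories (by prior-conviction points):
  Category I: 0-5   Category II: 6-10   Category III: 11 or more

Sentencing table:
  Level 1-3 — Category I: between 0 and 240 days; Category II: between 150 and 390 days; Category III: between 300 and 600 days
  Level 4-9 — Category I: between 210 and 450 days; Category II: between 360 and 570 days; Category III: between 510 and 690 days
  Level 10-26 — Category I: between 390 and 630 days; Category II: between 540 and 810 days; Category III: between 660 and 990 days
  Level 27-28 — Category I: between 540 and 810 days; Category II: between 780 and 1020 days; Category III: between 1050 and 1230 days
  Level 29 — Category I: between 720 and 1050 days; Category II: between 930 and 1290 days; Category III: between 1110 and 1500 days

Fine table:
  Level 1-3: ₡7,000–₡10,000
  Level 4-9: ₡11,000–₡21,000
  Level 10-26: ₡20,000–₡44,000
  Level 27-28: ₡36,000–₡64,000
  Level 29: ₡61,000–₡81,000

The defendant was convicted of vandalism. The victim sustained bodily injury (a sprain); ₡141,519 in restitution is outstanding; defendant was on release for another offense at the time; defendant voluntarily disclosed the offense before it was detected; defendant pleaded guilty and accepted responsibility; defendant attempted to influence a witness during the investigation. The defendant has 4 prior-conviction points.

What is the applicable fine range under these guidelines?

Base offense level for vandalism: 23.
§1 does not apply.
§2 applies: 23 − 1 = 22.
§3 applies: 22 + 2 = 24.
§4 applies (level before this adjustment is 24 ≥ 10, so +5): 24 + 5 = 29.
§5 applies: 29 − 2 = 27.
§6 applies: 27 + 1 = 28.
§7 applies (level before this adjustment is 28 ≥ 18, so +4): 28 + 4 = 32.
Level 32 exceeds the maximum of 29; capped at 29.
Final offense level: 29.
Level 29 falls in the 29 band.
Fine table: Level 29 → ₡61,000–₡81,000.

₡61,000–₡81,000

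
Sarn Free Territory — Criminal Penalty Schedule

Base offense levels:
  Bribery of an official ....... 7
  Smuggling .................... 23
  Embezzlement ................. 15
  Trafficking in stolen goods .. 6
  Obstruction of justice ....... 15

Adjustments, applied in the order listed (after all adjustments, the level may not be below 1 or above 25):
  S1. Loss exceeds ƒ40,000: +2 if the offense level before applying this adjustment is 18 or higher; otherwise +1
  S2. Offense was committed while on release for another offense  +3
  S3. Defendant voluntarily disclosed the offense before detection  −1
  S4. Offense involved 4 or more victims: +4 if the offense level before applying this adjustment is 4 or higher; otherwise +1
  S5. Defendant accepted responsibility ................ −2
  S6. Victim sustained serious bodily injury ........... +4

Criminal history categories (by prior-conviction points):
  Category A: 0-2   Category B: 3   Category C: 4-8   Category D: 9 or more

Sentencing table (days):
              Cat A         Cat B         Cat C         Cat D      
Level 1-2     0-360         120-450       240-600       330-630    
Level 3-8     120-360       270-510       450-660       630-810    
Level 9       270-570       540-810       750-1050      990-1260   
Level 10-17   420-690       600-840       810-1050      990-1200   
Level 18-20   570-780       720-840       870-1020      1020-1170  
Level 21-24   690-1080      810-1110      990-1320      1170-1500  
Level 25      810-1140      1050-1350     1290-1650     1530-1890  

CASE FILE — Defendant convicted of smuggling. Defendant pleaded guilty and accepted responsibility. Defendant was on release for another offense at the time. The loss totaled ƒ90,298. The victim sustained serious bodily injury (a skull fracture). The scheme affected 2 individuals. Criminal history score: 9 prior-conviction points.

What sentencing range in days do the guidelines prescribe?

Base offense level for smuggling: 23.
S1 applies (level before this adjustment is 23 ≥ 18, so +2): 23 + 2 = 25.
S2 applies: 25 + 3 = 28.
S4 does not apply.
S5 applies: 28 − 2 = 26.
S6 applies: 26 + 4 = 30.
Level 30 exceeds the maximum of 25; capped at 25.
Final offense level: 25.
Criminal history: 9 prior points → Category D (9+).
Level 25 falls in the 25 band.
Grid: Level 25 × Category D = 1530-1890 days.

1530-1890 days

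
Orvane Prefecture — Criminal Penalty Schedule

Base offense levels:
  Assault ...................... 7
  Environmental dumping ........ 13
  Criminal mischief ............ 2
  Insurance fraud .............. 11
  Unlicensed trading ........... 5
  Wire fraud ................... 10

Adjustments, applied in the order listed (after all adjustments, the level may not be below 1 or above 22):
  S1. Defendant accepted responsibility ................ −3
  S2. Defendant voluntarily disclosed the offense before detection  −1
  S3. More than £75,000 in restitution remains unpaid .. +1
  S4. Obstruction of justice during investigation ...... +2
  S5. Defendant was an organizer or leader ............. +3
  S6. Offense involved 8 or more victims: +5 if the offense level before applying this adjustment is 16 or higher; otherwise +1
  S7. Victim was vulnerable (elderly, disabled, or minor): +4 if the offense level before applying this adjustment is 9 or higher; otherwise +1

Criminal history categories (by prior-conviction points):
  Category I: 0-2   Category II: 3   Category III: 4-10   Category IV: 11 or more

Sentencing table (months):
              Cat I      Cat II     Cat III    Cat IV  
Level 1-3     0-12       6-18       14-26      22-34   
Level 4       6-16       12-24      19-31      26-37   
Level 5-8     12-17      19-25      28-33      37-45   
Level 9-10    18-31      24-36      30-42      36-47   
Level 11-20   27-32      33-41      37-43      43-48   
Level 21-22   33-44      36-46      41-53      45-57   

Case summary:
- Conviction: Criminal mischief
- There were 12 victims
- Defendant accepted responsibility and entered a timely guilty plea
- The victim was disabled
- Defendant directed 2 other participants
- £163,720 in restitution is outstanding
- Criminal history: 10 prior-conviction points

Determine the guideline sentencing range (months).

Base offense level for criminal mischief: 2.
S1 applies: 2 − 3 = -1.
S3 applies: -1 + 1 = 0.
S4 does not apply.
S5 applies: 0 + 3 = 3.
S6 applies (level before this adjustment is 3 < 16, so +1): 3 + 1 = 4.
S7 applies (level before this adjustment is 4 < 9, so +1): 4 + 1 = 5.
Final offense level: 5.
Criminal history: 10 prior points → Category III (4-10).
Level 5 falls in the 5-8 band.
Grid: Level 5-8 × Category III = 28-33 months.

28-33 months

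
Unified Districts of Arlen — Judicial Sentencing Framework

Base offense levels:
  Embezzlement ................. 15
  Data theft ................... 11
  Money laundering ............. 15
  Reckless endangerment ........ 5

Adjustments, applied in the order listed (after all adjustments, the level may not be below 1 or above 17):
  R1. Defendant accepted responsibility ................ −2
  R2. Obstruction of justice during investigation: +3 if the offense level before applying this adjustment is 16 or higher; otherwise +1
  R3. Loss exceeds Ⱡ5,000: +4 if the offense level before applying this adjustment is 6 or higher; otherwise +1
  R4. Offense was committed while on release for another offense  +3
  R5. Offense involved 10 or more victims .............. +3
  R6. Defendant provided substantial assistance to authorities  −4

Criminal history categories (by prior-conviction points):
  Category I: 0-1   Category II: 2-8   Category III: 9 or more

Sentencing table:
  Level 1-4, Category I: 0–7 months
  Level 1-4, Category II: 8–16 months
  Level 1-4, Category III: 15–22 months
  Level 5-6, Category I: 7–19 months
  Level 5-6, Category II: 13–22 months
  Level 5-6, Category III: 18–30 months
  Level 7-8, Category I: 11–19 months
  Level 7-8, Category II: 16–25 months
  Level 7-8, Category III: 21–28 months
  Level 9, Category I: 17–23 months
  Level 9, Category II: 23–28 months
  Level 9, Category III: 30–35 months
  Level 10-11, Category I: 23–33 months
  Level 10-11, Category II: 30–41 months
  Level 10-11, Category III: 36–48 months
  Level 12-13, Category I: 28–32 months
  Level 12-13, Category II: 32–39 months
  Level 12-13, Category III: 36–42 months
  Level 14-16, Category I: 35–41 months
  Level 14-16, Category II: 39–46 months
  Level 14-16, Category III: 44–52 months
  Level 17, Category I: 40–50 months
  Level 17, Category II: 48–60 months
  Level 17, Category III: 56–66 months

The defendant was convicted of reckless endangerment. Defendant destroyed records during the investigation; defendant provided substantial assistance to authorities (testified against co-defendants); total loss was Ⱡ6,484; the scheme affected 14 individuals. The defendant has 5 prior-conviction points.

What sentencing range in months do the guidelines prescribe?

Base offense level for reckless endangerment: 5.
R2 applies (level before this adjustment is 5 < 16, so +1): 5 + 1 = 6.
R3 applies (level before this adjustment is 6 ≥ 6, so +4): 6 + 4 = 10.
R5 applies: 10 + 3 = 13.
R6 applies: 13 − 4 = 9.
Final offense level: 9.
Criminal history: 5 prior points → Category II (2-8).
Level 9 falls in the 9 band.
Grid: Level 9 × Category II = 23-28 months.

23-28 months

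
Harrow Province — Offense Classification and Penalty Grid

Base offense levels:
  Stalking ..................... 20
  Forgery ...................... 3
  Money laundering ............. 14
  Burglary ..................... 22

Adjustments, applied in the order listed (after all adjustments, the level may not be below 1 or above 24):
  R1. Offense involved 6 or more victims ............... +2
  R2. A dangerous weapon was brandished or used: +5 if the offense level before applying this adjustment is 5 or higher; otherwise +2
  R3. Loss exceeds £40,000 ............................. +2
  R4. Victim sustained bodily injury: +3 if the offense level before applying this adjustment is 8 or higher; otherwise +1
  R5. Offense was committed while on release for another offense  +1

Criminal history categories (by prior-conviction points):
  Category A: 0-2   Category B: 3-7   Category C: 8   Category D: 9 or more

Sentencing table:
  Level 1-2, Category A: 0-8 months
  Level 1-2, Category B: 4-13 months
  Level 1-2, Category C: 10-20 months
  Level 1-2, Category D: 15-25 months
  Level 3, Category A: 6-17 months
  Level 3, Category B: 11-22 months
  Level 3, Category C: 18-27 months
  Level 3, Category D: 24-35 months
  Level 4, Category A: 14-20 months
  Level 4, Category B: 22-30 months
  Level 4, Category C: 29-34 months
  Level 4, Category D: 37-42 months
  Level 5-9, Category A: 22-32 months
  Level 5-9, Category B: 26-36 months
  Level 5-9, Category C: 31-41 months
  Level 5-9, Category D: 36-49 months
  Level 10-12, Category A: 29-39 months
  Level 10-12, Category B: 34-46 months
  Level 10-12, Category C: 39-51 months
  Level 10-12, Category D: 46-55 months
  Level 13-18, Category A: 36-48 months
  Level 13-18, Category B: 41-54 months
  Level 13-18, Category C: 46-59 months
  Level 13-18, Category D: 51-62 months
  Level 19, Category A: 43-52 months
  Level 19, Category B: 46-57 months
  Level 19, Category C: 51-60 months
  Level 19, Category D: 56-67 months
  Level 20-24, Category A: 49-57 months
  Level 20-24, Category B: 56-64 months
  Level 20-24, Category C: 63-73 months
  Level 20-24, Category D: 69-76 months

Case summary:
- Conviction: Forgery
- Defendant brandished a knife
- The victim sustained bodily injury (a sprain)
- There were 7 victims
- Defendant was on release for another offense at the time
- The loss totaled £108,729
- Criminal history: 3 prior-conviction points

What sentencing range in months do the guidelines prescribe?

41-54 months

Base offense level for forgery: 3.
R1 applies: 3 + 2 = 5.
R2 applies (level before this adjustment is 5 ≥ 5, so +5): 5 + 5 = 10.
R3 applies: 10 + 2 = 12.
R4 applies (level before this adjustment is 12 ≥ 8, so +3): 12 + 3 = 15.
R5 applies: 15 + 1 = 16.
Final offense level: 16.
Criminal history: 3 prior points → Category B (3-7).
Level 16 falls in the 13-18 band.
Grid: Level 13-18 × Category B = 41-54 months.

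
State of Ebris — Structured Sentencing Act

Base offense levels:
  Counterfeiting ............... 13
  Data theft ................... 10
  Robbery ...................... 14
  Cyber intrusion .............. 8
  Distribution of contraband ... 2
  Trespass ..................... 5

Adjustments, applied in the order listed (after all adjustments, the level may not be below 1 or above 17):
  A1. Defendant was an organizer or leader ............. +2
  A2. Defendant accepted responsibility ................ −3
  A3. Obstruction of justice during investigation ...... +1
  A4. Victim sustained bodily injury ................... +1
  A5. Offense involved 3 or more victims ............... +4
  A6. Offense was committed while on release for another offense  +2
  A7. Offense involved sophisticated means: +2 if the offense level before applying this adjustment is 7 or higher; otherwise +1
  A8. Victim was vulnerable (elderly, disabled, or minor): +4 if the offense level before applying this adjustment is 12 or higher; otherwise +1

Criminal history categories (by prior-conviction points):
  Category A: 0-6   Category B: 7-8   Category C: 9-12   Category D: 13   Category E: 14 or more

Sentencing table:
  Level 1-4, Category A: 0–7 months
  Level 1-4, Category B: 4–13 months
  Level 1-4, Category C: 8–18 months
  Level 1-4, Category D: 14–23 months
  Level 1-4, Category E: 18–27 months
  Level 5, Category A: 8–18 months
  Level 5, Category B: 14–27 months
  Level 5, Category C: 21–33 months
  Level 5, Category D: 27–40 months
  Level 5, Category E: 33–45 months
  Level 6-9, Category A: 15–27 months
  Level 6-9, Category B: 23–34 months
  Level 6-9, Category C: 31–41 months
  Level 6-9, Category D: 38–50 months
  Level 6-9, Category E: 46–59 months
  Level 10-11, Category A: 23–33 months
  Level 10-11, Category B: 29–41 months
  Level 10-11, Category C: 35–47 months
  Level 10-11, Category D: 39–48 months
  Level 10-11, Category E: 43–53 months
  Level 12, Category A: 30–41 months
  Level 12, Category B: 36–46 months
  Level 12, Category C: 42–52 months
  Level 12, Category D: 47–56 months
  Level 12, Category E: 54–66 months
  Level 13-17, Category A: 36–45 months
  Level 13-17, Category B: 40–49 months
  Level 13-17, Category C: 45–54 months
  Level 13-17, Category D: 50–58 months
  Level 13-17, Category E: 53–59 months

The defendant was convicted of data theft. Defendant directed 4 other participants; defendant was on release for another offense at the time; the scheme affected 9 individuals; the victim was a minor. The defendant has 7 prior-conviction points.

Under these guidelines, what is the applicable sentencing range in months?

Base offense level for data theft: 10.
A1 applies: 10 + 2 = 12.
A2 does not apply.
A3 does not apply.
A5 applies: 12 + 4 = 16.
A6 applies: 16 + 2 = 18.
A8 applies (level before this adjustment is 18 ≥ 12, so +4): 18 + 4 = 22.
Level 22 exceeds the maximum of 17; capped at 17.
Final offense level: 17.
Criminal history: 7 prior points → Category B (7-8).
Level 17 falls in the 13-17 band.
Grid: Level 13-17 × Category B = 40-49 months.

40-49 months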